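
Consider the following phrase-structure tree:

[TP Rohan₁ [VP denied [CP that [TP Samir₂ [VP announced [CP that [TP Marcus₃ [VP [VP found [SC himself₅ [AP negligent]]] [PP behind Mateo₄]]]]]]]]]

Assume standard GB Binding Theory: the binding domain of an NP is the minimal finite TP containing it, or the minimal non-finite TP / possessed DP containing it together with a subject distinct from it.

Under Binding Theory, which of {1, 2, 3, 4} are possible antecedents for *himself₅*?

*himself* is an anaphor, so Principle A applies: it must be bound in its binding domain.
Binding domain of *himself₅*: the embedded TP, whose subject is Marcus₃.
*Rohan₁* c-commands the anaphor but is outside its binding domain → cannot satisfy Principle A.
*Samir₂* c-commands the anaphor but is outside its binding domain → cannot satisfy Principle A.
*Marcus₃* c-commands the anaphor within its binding domain → licit binder.
*Mateo₄* does not c-command the anaphor → cannot bind it.

{3}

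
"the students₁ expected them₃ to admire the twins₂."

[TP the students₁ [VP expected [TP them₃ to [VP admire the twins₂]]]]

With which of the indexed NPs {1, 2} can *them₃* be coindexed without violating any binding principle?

none

*them* is a pronoun, so Principle B applies: it must be free in its binding domain.
Binding domain of *them₃*: the matrix TP, whose subject is the students₁.
*the students₁* c-commands the pronoun within its binding domain → coindexation would violate Principle B.
*the twins₂*: the pronoun c-commands this R-expression → coindexation would violate Principle C on *the twins₂*.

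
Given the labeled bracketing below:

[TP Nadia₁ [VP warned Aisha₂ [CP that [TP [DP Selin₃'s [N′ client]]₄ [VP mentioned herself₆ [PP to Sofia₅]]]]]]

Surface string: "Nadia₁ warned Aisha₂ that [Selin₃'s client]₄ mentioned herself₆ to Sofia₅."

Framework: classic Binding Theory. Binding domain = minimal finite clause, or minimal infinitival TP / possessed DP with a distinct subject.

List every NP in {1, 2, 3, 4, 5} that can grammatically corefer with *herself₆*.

*herself* is an anaphor, so Principle A applies: it must be bound in its binding domain.
Binding domain of *herself₆*: the embedded TP, whose subject is [Selin₃'s client]₄.
*Nadia₁* c-commands the anaphor but is outside its binding domain → cannot satisfy Principle A.
*Aisha₂* c-commands the anaphor but is outside its binding domain → cannot satisfy Principle A.
*Selin₃* does not c-command the anaphor → cannot bind it.
*[Selin₃'s client]₄* c-commands the anaphor within its binding domain → licit binder.
*Sofia₅* does not c-command the anaphor → cannot bind it.

{4}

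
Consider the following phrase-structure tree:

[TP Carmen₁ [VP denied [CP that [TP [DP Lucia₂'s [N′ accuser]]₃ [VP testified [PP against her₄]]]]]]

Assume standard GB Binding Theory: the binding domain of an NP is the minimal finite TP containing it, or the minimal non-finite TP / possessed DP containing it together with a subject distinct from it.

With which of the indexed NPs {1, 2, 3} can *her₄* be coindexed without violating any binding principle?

*her* is a pronoun, so Principle B applies: it must be free in its binding domain.
Binding domain of *her₄*: the embedded TP, whose subject is [Lucia₂'s accuser]₃.
*Carmen₁* c-commands the pronoun but from outside its binding domain, and is not c-commanded by it → coindexation permitted.
*Lucia₂* and the pronoun do not c-command one another → neither Principle B nor Principle C is at stake; coindexation permitted.
*[Lucia₂'s accuser]₃* c-commands the pronoun within its binding domain → coindexation would violate Principle B.

{1, 2}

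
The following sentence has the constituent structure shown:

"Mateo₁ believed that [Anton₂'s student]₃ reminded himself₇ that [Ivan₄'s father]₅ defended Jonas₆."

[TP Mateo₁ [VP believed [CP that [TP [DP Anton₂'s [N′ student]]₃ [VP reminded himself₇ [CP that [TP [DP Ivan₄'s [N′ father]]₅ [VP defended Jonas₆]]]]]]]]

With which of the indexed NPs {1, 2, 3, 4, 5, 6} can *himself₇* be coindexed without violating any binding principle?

{3}

*himself* is an anaphor, so Principle A applies: it must be bound in its binding domain.
Binding domain of *himself₇*: the embedded TP, whose subject is [Anton₂'s student]₃.
*Mateo₁* c-commands the anaphor but is outside its binding domain → cannot satisfy Principle A.
*Anton₂* does not c-command the anaphor → cannot bind it.
*[Anton₂'s student]₃* c-commands the anaphor within its binding domain → licit binder.
*Ivan₄* does not c-command the anaphor → cannot bind it.
*[Ivan₄'s father]₅* does not c-command the anaphor → cannot bind it.
*Jonas₆* does not c-command the anaphor → cannot bind it.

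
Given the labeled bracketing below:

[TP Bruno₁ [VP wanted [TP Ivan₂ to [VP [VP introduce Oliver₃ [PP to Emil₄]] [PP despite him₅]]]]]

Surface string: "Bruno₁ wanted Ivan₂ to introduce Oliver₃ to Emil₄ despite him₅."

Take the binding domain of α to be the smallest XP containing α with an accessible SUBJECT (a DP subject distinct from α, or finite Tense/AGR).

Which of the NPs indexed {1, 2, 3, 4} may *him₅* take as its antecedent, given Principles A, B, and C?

*him* is a pronoun, so Principle B applies: it must be free in its binding domain.
Binding domain of *him₅*: the embedded TP, whose subject is Ivan₂.
*Bruno₁* c-commands the pronoun but from outside its binding domain, and is not c-commanded by it → coindexation permitted.
*Ivan₂* c-commands the pronoun within its binding domain → coindexation would violate Principle B.
*Oliver₃* and the pronoun do not c-command one another → neither Principle B nor Principle C is at stake; coindexation permitted.
*Emil₄* and the pronoun do not c-command one another → neither Principle B nor Principle C is at stake; coindexation permitted.

{1, 3, 4}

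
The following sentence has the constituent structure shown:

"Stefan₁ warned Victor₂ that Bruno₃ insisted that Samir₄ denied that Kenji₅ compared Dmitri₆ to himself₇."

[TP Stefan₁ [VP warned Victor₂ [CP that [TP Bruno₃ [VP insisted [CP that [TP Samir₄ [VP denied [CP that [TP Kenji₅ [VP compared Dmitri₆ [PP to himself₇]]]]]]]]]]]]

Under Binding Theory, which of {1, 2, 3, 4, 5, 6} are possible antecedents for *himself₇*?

*himself* is an anaphor, so Principle A applies: it must be bound in its binding domain.
Binding domain of *himself₇*: the embedded TP, whose subject is Kenji₅.
*Stefan₁* c-commands the anaphor but is outside its binding domain → cannot satisfy Principle A.
*Victor₂* c-commands the anaphor but is outside its binding domain → cannot satisfy Principle A.
*Bruno₃* c-commands the anaphor but is outside its binding domain → cannot satisfy Principle A.
*Samir₄* c-commands the anaphor but is outside its binding domain → cannot satisfy Principle A.
*Kenji₅* c-commands the anaphor within its binding domain → licit binder.
*Dmitri₆* c-commands the anaphor within its binding domain → licit binder.

{5, 6}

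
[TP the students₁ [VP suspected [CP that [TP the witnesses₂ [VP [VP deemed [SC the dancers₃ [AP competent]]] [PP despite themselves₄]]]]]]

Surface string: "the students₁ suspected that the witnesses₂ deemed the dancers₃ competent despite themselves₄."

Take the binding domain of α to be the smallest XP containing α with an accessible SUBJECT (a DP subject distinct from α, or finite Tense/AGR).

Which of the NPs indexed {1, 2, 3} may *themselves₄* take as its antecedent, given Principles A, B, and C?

{2}

*themselves* is an anaphor, so Principle A applies: it must be bound in its binding domain.
Binding domain of *themselves₄*: the embedded TP, whose subject is the witnesses₂.
*the students₁* c-commands the anaphor but is outside its binding domain → cannot satisfy Principle A.
*the witnesses₂* c-commands the anaphor within its binding domain → licit binder.
*the dancers₃* does not c-command the anaphor → cannot bind it.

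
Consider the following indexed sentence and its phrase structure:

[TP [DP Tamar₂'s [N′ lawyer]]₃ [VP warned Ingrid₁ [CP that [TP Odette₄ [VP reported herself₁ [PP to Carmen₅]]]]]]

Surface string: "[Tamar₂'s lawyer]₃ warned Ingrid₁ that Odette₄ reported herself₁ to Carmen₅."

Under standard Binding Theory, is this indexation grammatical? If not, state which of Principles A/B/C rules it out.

The two coindexed NPs are *Ingrid₁* and *herself₁*.
*herself₁* is an anaphor. Principle A requires it to be bound within its binding domain — the embedded TP, whose subject is Odette₄.
Within that domain it is c-commanded by *Odette₄*, which does not share its index.
*Ingrid₁* does c-command the anaphor, but from outside its binding domain.
The anaphor is unbound in its domain → Principle A violation.

Principle A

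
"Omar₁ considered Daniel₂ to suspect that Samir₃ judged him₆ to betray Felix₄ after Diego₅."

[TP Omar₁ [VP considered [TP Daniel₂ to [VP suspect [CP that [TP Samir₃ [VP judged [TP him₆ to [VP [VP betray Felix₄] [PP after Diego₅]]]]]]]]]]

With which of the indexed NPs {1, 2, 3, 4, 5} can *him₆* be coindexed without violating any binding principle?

{1, 2}

*him* is a pronoun, so Principle B applies: it must be free in its binding domain.
Binding domain of *him₆*: the embedded TP, whose subject is Samir₃.
*Omar₁* c-commands the pronoun but from outside its binding domain, and is not c-commanded by it → coindexation permitted.
*Daniel₂* c-commands the pronoun but from outside its binding domain, and is not c-commanded by it → coindexation permitted.
*Samir₃* c-commands the pronoun within its binding domain → coindexation would violate Principle B.
*Felix₄*: the pronoun c-commands this R-expression → coindexation would violate Principle C on *Felix₄*.
*Diego₅*: the pronoun c-commands this R-expression → coindexation would violate Principle C on *Diego₅*.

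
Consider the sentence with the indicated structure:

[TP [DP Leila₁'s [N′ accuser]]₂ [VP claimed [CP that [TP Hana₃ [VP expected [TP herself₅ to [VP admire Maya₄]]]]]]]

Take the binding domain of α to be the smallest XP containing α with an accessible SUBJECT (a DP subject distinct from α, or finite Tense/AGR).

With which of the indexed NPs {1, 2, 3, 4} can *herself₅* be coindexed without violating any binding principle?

{3}

*herself* is an anaphor, so Principle A applies: it must be bound in its binding domain.
Binding domain of *herself₅*: the embedded TP, whose subject is Hana₃.
*Leila₁* does not c-command the anaphor → cannot bind it.
*[Leila₁'s accuser]₂* c-commands the anaphor but is outside its binding domain → cannot satisfy Principle A.
*Hana₃* c-commands the anaphor within its binding domain → licit binder.
*Maya₄* does not c-command the anaphor → cannot bind it.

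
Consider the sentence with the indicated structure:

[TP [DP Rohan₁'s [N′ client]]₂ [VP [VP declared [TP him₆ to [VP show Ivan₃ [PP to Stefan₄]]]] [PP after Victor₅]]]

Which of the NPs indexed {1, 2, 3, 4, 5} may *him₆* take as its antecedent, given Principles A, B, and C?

{1, 5}

*him* is a pronoun, so Principle B applies: it must be free in its binding domain.
Binding domain of *him₆*: the matrix TP, whose subject is [Rohan₁'s client]₂.
*Rohan₁* and the pronoun do not c-command one another → neither Principle B nor Principle C is at stake; coindexation permitted.
*[Rohan₁'s client]₂* c-commands the pronoun within its binding domain → coindexation would violate Principle B.
*Ivan₃*: the pronoun c-commands this R-expression → coindexation would violate Principle C on *Ivan₃*.
*Stefan₄*: the pronoun c-commands this R-expression → coindexation would violate Principle C on *Stefan₄*.
*Victor₅* and the pronoun do not c-command one another → neither Principle B nor Principle C is at stake; coindexation permitted.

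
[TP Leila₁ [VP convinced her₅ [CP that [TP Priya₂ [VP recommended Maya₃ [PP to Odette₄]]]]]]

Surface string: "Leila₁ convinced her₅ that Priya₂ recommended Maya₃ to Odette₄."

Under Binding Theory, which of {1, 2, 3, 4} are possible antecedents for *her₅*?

none

*her* is a pronoun, so Principle B applies: it must be free in its binding domain.
Binding domain of *her₅*: the matrix TP, whose subject is Leila₁.
*Leila₁* c-commands the pronoun within its binding domain → coindexation would violate Principle B.
*Priya₂*: the pronoun c-commands this R-expression → coindexation would violate Principle C on *Priya₂*.
*Maya₃*: the pronoun c-commands this R-expression → coindexation would violate Principle C on *Maya₃*.
*Odette₄*: the pronoun c-commands this R-expression → coindexation would violate Principle C on *Odette₄*.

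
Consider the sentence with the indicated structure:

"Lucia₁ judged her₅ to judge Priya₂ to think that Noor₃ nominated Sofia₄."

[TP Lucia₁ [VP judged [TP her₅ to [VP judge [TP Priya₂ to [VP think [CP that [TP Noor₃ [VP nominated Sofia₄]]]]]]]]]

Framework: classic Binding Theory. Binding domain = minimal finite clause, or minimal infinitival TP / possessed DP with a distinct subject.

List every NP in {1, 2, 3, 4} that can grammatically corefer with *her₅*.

*her* is a pronoun, so Principle B applies: it must be free in its binding domain.
Binding domain of *her₅*: the matrix TP, whose subject is Lucia₁.
*Lucia₁* c-commands the pronoun within its binding domain → coindexation would violate Principle B.
*Priya₂*: the pronoun c-commands this R-expression → coindexation would violate Principle C on *Priya₂*.
*Noor₃*: the pronoun c-commands this R-expression → coindexation would violate Principle C on *Noor₃*.
*Sofia₄*: the pronoun c-commands this R-expression → coindexation would violate Principle C on *Sofia₄*.

none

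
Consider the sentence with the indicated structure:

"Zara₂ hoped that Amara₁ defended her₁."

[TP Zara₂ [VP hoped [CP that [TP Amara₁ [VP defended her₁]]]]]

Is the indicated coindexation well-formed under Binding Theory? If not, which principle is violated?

The two coindexed NPs are *Amara₁* and *her₁*.
*her₁* is a pronoun. Its binding domain is the embedded TP, whose subject is Amara₁.
*Amara₁* c-commands it within that domain and carries the same index.
The pronoun is locally bound → Principle B violation.

Principle B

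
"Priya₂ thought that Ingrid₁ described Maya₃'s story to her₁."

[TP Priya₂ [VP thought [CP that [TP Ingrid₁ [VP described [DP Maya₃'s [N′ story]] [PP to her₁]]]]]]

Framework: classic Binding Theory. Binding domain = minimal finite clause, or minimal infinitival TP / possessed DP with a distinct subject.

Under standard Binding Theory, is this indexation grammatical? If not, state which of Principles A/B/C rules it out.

The two coindexed NPs are *Ingrid₁* and *her₁*.
*her₁* is a pronoun. Its binding domain is the embedded TP, whose subject is Ingrid₁.
*Ingrid₁* c-commands it within that domain and carries the same index.
The pronoun is locally bound → Principle B violation.

Principle B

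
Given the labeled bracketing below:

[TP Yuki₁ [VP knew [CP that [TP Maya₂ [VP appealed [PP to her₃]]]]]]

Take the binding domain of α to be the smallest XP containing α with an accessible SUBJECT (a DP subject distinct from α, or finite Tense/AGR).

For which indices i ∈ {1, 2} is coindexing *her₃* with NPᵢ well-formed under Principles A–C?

*her* is a pronoun, so Principle B applies: it must be free in its binding domain.
Binding domain of *her₃*: the embedded TP, whose subject is Maya₂.
*Yuki₁* c-commands the pronoun but from outside its binding domain, and is not c-commanded by it → coindexation permitted.
*Maya₂* c-commands the pronoun within its binding domain → coindexation would violate Principle B.

{1}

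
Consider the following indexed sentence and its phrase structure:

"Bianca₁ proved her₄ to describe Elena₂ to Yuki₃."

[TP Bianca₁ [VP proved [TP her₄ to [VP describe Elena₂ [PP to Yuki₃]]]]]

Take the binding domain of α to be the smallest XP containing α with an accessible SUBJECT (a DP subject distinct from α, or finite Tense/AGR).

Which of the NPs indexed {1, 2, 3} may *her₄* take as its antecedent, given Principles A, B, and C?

none

*her* is a pronoun, so Principle B applies: it must be free in its binding domain.
Binding domain of *her₄*: the matrix TP, whose subject is Bianca₁.
*Bianca₁* c-commands the pronoun within its binding domain → coindexation would violate Principle B.
*Elena₂*: the pronoun c-commands this R-expression → coindexation would violate Principle C on *Elena₂*.
*Yuki₃*: the pronoun c-commands this R-expression → coindexation would violate Principle C on *Yuki₃*.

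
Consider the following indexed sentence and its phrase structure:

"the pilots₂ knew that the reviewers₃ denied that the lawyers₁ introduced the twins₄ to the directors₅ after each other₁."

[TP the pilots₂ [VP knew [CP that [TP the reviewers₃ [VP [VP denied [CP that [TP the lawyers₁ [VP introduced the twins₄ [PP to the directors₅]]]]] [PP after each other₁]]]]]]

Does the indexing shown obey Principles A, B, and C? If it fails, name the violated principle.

The two coindexed NPs are *the lawyers₁* and *each other₁*.
*each other₁* is an anaphor. Principle A requires it to be bound within its binding domain — the embedded TP, whose subject is the reviewers₃.
Within that domain it is c-commanded by *the reviewers₃*, which does not share its index.
*the lawyers₁* does not c-command the anaphor at all.
The anaphor is unbound in its domain → Principle A violation.

Principle A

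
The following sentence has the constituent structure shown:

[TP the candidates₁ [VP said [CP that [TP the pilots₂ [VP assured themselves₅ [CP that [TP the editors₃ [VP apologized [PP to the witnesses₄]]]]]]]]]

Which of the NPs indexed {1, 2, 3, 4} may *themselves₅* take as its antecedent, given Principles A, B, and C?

*themselves* is an anaphor, so Principle A applies: it must be bound in its binding domain.
Binding domain of *themselves₅*: the embedded TP, whose subject is the pilots₂.
*the candidates₁* c-commands the anaphor but is outside its binding domain → cannot satisfy Principle A.
*the pilots₂* c-commands the anaphor within its binding domain → licit binder.
*the editors₃* does not c-command the anaphor → cannot bind it.
*the witnesses₄* does not c-command the anaphor → cannot bind it.

{2}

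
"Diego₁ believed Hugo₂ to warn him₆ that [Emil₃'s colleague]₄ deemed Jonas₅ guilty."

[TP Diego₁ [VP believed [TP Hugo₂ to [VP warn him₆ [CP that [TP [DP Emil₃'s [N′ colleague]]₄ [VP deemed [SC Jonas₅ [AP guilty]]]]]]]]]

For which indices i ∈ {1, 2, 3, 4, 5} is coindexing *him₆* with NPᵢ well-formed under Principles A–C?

*him* is a pronoun, so Principle B applies: it must be free in its binding domain.
Binding domain of *him₆*: the embedded TP, whose subject is Hugo₂.
*Diego₁* c-commands the pronoun but from outside its binding domain, and is not c-commanded by it → coindexation permitted.
*Hugo₂* c-commands the pronoun within its binding domain → coindexation would violate Principle B.
*Emil₃*: the pronoun c-commands this R-expression → coindexation would violate Principle C on *Emil₃*.
*[Emil₃'s colleague]₄*: the pronoun c-commands this R-expression → coindexation would violate Principle C on *[Emil₃'s colleague]₄*.
*Jonas₅*: the pronoun c-commands this R-expression → coindexation would violate Principle C on *Jonas₅*.

{1}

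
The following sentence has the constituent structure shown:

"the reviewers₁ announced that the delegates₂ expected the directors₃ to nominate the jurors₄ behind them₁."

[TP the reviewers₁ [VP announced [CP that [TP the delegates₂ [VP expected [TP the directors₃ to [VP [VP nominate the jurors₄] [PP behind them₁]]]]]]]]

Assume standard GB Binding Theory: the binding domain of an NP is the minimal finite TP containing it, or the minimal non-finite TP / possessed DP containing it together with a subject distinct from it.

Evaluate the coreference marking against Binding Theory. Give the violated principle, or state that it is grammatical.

grammatical

The two coindexed NPs are *the reviewers₁* and *them₁*.
*them₁* is a pronoun; its binding domain is the embedded TP, whose subject is the directors₃. Within that domain it is c-commanded only by *the directors₃*, which carries a different index — the pronoun is free locally, so Principle B holds.
*the reviewers₁* is an R-expression; *them₁* does not c-command it, and no other NP shares its index, so Principle C is satisfied.
All principles are respected.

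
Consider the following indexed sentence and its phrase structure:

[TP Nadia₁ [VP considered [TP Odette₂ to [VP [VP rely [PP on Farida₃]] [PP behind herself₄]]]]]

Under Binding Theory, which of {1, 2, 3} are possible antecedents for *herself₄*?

{2}

*herself* is an anaphor, so Principle A applies: it must be bound in its binding domain.
Binding domain of *herself₄*: the embedded TP, whose subject is Odette₂.
*Nadia₁* c-commands the anaphor but is outside its binding domain → cannot satisfy Principle A.
*Odette₂* c-commands the anaphor within its binding domain → licit binder.
*Farida₃* does not c-command the anaphor → cannot bind it.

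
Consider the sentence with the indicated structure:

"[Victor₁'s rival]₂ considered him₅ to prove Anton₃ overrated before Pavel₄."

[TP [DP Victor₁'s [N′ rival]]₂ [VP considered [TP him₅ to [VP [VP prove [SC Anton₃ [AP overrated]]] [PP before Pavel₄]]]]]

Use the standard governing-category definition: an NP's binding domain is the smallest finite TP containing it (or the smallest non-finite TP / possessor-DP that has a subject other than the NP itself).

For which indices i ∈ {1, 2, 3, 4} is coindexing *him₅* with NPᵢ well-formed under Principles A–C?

{1}

*him* is a pronoun, so Principle B applies: it must be free in its binding domain.
Binding domain of *him₅*: the matrix TP, whose subject is [Victor₁'s rival]₂.
*Victor₁* and the pronoun do not c-command one another → neither Principle B nor Principle C is at stake; coindexation permitted.
*[Victor₁'s rival]₂* c-commands the pronoun within its binding domain → coindexation would violate Principle B.
*Anton₃*: the pronoun c-commands this R-expression → coindexation would violate Principle C on *Anton₃*.
*Pavel₄*: the pronoun c-commands this R-expression → coindexation would violate Principle C on *Pavel₄*.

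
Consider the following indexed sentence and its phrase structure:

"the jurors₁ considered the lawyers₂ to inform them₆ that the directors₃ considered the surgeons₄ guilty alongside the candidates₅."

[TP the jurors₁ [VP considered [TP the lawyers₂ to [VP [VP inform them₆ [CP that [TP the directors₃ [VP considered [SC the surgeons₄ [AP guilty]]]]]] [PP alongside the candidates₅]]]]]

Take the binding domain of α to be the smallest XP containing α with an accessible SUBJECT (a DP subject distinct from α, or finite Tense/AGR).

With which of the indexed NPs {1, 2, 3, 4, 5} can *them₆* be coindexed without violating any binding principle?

*them* is a pronoun, so Principle B applies: it must be free in its binding domain.
Binding domain of *them₆*: the embedded TP, whose subject is the lawyers₂.
*the jurors₁* c-commands the pronoun but from outside its binding domain, and is not c-commanded by it → coindexation permitted.
*the lawyers₂* c-commands the pronoun within its binding domain → coindexation would violate Principle B.
*the directors₃*: the pronoun c-commands this R-expression → coindexation would violate Principle C on *the directors₃*.
*the surgeons₄*: the pronoun c-commands this R-expression → coindexation would violate Principle C on *the surgeons₄*.
*the candidates₅* and the pronoun do not c-command one another → neither Principle B nor Principle C is at stake; coindexation permitted.

{1, 5}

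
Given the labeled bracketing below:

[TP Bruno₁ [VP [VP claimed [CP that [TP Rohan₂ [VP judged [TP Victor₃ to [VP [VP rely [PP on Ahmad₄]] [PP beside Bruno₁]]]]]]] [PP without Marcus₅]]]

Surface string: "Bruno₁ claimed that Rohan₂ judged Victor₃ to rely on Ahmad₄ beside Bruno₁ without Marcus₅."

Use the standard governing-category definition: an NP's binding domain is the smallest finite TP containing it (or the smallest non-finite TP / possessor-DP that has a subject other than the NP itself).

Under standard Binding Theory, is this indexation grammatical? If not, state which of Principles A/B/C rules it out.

Principle C

The two coindexed NPs are *Bruno₁* (the higher occurrence) and *Bruno₁* (the lower occurrence).
*Bruno₁* (the lower occurrence) is an R-expression. Principle C requires it to be free everywhere.
*Bruno₁* (the higher occurrence) c-commands it and carries the same index.
The R-expression is bound → Principle C violation.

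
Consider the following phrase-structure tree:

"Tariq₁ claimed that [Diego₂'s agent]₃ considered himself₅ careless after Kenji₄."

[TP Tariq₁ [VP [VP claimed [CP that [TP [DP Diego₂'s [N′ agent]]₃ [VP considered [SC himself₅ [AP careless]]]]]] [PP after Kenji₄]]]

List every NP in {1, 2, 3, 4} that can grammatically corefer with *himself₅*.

{3}

*himself* is an anaphor, so Principle A applies: it must be bound in its binding domain.
Binding domain of *himself₅*: the embedded TP, whose subject is [Diego₂'s agent]₃.
*Tariq₁* c-commands the anaphor but is outside its binding domain → cannot satisfy Principle A.
*Diego₂* does not c-command the anaphor → cannot bind it.
*[Diego₂'s agent]₃* c-commands the anaphor within its binding domain → licit binder.
*Kenji₄* does not c-command the anaphor → cannot bind it.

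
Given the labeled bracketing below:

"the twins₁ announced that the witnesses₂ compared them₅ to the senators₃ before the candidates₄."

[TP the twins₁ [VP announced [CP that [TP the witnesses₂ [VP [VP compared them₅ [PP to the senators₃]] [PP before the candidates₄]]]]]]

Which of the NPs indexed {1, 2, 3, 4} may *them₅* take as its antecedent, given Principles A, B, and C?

*them* is a pronoun, so Principle B applies: it must be free in its binding domain.
Binding domain of *them₅*: the embedded TP, whose subject is the witnesses₂.
*the twins₁* c-commands the pronoun but from outside its binding domain, and is not c-commanded by it → coindexation permitted.
*the witnesses₂* c-commands the pronoun within its binding domain → coindexation would violate Principle B.
*the senators₃*: the pronoun c-commands this R-expression → coindexation would violate Principle C on *the senators₃*.
*the candidates₄* and the pronoun do not c-command one another → neither Principle B nor Principle C is at stake; coindexation permitted.

{1, 4}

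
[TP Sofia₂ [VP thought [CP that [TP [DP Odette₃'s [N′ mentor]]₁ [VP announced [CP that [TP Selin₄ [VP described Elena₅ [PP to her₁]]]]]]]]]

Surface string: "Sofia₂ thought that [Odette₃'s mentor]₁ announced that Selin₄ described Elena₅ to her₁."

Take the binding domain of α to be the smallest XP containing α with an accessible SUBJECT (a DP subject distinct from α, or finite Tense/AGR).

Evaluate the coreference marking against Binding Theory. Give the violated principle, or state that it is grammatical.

grammatical

The two coindexed NPs are *[Odette₃'s mentor]₁* and *her₁*.
*her₁* is a pronoun; its binding domain is the embedded TP, whose subject is Selin₄. Within that domain it is c-commanded only by *Selin₄*, *Elena₅*, which carry a different index — the pronoun is free locally, so Principle B holds.
*[Odette₃'s mentor]₁* is an R-expression; *her₁* does not c-command it, and no other NP shares its index, so Principle C is satisfied.
All principles are respected.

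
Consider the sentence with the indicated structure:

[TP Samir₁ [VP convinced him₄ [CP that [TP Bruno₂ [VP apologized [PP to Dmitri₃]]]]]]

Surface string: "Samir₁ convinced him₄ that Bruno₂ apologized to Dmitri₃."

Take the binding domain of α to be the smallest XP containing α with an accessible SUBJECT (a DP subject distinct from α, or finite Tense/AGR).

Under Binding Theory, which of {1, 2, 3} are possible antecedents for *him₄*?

none

*him* is a pronoun, so Principle B applies: it must be free in its binding domain.
Binding domain of *him₄*: the matrix TP, whose subject is Samir₁.
*Samir₁* c-commands the pronoun within its binding domain → coindexation would violate Principle B.
*Bruno₂*: the pronoun c-commands this R-expression → coindexation would violate Principle C on *Bruno₂*.
*Dmitri₃*: the pronoun c-commands this R-expression → coindexation would violate Principle C on *Dmitri₃*.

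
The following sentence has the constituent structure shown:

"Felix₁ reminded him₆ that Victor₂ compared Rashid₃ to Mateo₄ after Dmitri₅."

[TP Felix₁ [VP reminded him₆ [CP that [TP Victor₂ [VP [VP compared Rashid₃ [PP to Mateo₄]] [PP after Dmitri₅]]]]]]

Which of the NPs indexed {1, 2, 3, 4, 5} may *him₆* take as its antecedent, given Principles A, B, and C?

none

*him* is a pronoun, so Principle B applies: it must be free in its binding domain.
Binding domain of *him₆*: the matrix TP, whose subject is Felix₁.
*Felix₁* c-commands the pronoun within its binding domain → coindexation would violate Principle B.
*Victor₂*: the pronoun c-commands this R-expression → coindexation would violate Principle C on *Victor₂*.
*Rashid₃*: the pronoun c-commands this R-expression → coindexation would violate Principle C on *Rashid₃*.
*Mateo₄*: the pronoun c-commands this R-expression → coindexation would violate Principle C on *Mateo₄*.
*Dmitri₅*: the pronoun c-commands this R-expression → coindexation would violate Principle C on *Dmitri₅*.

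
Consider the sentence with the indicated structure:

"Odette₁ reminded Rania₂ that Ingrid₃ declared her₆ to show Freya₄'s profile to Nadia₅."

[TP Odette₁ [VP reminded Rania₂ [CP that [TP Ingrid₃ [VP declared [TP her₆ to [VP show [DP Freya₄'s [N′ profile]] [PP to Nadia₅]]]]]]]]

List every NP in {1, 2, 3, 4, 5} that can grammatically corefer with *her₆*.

{1, 2}

*her* is a pronoun, so Principle B applies: it must be free in its binding domain.
Binding domain of *her₆*: the embedded TP, whose subject is Ingrid₃.
*Odette₁* c-commands the pronoun but from outside its binding domain, and is not c-commanded by it → coindexation permitted.
*Rania₂* c-commands the pronoun but from outside its binding domain, and is not c-commanded by it → coindexation permitted.
*Ingrid₃* c-commands the pronoun within its binding domain → coindexation would violate Principle B.
*Freya₄*: the pronoun c-commands this R-expression → coindexation would violate Principle C on *Freya₄*.
*Nadia₅*: the pronoun c-commands this R-expression → coindexation would violate Principle C on *Nadia₅*.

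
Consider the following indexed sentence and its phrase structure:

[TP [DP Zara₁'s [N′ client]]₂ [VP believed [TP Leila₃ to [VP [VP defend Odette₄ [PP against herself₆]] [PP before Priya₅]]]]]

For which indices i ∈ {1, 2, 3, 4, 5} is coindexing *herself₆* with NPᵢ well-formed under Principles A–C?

*herself* is an anaphor, so Principle A applies: it must be bound in its binding domain.
Binding domain of *herself₆*: the embedded TP, whose subject is Leila₃.
*Zara₁* does not c-command the anaphor → cannot bind it.
*[Zara₁'s client]₂* c-commands the anaphor but is outside its binding domain → cannot satisfy Principle A.
*Leila₃* c-commands the anaphor within its binding domain → licit binder.
*Odette₄* c-commands the anaphor within its binding domain → licit binder.
*Priya₅* does not c-command the anaphor → cannot bind it.

{3, 4}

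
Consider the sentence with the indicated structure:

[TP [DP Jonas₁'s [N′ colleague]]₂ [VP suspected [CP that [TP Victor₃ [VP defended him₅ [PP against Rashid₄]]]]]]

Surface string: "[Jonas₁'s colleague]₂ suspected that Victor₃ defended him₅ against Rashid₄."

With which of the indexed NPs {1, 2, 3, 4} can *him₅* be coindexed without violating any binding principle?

*him* is a pronoun, so Principle B applies: it must be free in its binding domain.
Binding domain of *him₅*: the embedded TP, whose subject is Victor₃.
*Jonas₁* and the pronoun do not c-command one another → neither Principle B nor Principle C is at stake; coindexation permitted.
*[Jonas₁'s colleague]₂* c-commands the pronoun but from outside its binding domain, and is not c-commanded by it → coindexation permitted.
*Victor₃* c-commands the pronoun within its binding domain → coindexation would violate Principle B.
*Rashid₄*: the pronoun c-commands this R-expression → coindexation would violate Principle C on *Rashid₄*.

{1, 2}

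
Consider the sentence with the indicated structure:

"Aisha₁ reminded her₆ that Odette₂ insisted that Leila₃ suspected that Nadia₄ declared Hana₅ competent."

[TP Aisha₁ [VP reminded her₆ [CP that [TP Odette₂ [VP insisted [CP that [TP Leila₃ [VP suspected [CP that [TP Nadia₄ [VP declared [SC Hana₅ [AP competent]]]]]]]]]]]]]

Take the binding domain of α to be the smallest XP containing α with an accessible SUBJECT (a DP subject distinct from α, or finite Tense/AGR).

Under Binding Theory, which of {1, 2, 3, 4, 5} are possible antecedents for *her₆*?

*her* is a pronoun, so Principle B applies: it must be free in its binding domain.
Binding domain of *her₆*: the matrix TP, whose subject is Aisha₁.
*Aisha₁* c-commands the pronoun within its binding domain → coindexation would violate Principle B.
*Odette₂*: the pronoun c-commands this R-expression → coindexation would violate Principle C on *Odette₂*.
*Leila₃*: the pronoun c-commands this R-expression → coindexation would violate Principle C on *Leila₃*.
*Nadia₄*: the pronoun c-commands this R-expression → coindexation would violate Principle C on *Nadia₄*.
*Hana₅*: the pronoun c-commands this R-expression → coindexation would violate Principle C on *Hana₅*.

none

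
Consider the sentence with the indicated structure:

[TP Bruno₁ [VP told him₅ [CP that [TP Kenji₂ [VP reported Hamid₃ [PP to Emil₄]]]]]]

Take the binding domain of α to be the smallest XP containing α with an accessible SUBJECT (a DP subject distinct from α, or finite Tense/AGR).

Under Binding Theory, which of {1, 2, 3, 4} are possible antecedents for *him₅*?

*him* is a pronoun, so Principle B applies: it must be free in its binding domain.
Binding domain of *him₅*: the matrix TP, whose subject is Bruno₁.
*Bruno₁* c-commands the pronoun within its binding domain → coindexation would violate Principle B.
*Kenji₂*: the pronoun c-commands this R-expression → coindexation would violate Principle C on *Kenji₂*.
*Hamid₃*: the pronoun c-commands this R-expression → coindexation would violate Principle C on *Hamid₃*.
*Emil₄*: the pronoun c-commands this R-expression → coindexation would violate Principle C on *Emil₄*.

none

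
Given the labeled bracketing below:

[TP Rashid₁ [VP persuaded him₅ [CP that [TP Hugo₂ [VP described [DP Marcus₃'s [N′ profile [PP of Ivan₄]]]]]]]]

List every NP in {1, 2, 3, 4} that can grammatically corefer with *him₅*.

*him* is a pronoun, so Principle B applies: it must be free in its binding domain.
Binding domain of *him₅*: the matrix TP, whose subject is Rashid₁.
*Rashid₁* c-commands the pronoun within its binding domain → coindexation would violate Principle B.
*Hugo₂*: the pronoun c-commands this R-expression → coindexation would violate Principle C on *Hugo₂*.
*Marcus₃*: the pronoun c-commands this R-expression → coindexation would violate Principle C on *Marcus₃*.
*Ivan₄*: the pronoun c-commands this R-expression → coindexation would violate Principle C on *Ivan₄*.

none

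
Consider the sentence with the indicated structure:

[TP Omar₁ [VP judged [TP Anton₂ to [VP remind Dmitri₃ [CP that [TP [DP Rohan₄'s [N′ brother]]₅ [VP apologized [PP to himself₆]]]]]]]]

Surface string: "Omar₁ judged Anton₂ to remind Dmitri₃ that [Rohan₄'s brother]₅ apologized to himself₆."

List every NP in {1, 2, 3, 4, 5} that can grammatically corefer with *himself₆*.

{5}

*himself* is an anaphor, so Principle A applies: it must be bound in its binding domain.
Binding domain of *himself₆*: the embedded TP, whose subject is [Rohan₄'s brother]₅.
*Omar₁* c-commands the anaphor but is outside its binding domain → cannot satisfy Principle A.
*Anton₂* c-commands the anaphor but is outside its binding domain → cannot satisfy Principle A.
*Dmitri₃* c-commands the anaphor but is outside its binding domain → cannot satisfy Principle A.
*Rohan₄* does not c-command the anaphor → cannot bind it.
*[Rohan₄'s brother]₅* c-commands the anaphor within its binding domain → licit binder.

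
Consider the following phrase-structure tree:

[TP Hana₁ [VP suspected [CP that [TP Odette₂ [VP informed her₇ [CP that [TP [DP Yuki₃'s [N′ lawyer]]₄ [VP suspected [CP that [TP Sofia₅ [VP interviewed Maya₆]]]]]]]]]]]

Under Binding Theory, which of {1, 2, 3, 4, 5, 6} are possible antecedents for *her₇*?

{1}

*her* is a pronoun, so Principle B applies: it must be free in its binding domain.
Binding domain of *her₇*: the embedded TP, whose subject is Odette₂.
*Hana₁* c-commands the pronoun but from outside its binding domain, and is not c-commanded by it → coindexation permitted.
*Odette₂* c-commands the pronoun within its binding domain → coindexation would violate Principle B.
*Yuki₃*: the pronoun c-commands this R-expression → coindexation would violate Principle C on *Yuki₃*.
*[Yuki₃'s lawyer]₄*: the pronoun c-commands this R-expression → coindexation would violate Principle C on *[Yuki₃'s lawyer]₄*.
*Sofia₅*: the pronoun c-commands this R-expression → coindexation would violate Principle C on *Sofia₅*.
*Maya₆*: the pronoun c-commands this R-expression → coindexation would violate Principle C on *Maya₆*.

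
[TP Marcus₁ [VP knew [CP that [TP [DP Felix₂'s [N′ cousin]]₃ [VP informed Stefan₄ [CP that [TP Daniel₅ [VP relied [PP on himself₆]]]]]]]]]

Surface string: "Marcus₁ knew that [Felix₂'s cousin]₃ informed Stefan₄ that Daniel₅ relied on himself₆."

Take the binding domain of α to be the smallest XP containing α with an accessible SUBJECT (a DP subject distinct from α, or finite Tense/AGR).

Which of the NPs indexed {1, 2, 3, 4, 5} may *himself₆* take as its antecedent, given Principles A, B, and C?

{5}

*himself* is an anaphor, so Principle A applies: it must be bound in its binding domain.
Binding domain of *himself₆*: the embedded TP, whose subject is Daniel₅.
*Marcus₁* c-commands the anaphor but is outside its binding domain → cannot satisfy Principle A.
*Felix₂* does not c-command the anaphor → cannot bind it.
*[Felix₂'s cousin]₃* c-commands the anaphor but is outside its binding domain → cannot satisfy Principle A.
*Stefan₄* c-commands the anaphor but is outside its binding domain → cannot satisfy Principle A.
*Daniel₅* c-commands the anaphor within its binding domain → licit binder.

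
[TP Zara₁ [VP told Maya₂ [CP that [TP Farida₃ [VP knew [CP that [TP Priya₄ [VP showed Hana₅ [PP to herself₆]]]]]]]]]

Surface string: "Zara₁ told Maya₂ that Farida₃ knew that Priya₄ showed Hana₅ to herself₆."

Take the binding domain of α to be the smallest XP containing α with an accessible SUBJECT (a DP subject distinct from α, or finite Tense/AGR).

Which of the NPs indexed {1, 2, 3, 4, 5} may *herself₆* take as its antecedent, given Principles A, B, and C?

*herself* is an anaphor, so Principle A applies: it must be bound in its binding domain.
Binding domain of *herself₆*: the embedded TP, whose subject is Priya₄.
*Zara₁* c-commands the anaphor but is outside its binding domain → cannot satisfy Principle A.
*Maya₂* c-commands the anaphor but is outside its binding domain → cannot satisfy Principle A.
*Farida₃* c-commands the anaphor but is outside its binding domain → cannot satisfy Principle A.
*Priya₄* c-commands the anaphor within its binding domain → licit binder.
*Hana₅* c-commands the anaphor within its binding domain → licit binder.

{4, 5}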